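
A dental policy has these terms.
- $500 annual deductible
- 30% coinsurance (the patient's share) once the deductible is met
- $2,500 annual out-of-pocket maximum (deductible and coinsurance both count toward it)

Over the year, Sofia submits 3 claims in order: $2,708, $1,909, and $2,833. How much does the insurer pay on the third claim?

$2,068.10

Claim 1 — $2,708: $500 to deductible, leaving $2,208; coinsurance $2,208 × 30% = $662.40. Patient owes $1,162.40 (running OOP $1,162.40). Plan pays $2,708 − $1,162.40 = $1,545.60.
Claim 2 — $1,909: 30% coinsurance on $1,909 = $572.70. Cost to patient: $572.70. OOP to date $1,735.10. Insurer: $1,909 − $572.70 = $1,336.30.
Claim 3 — $2,833: deductible already satisfied, so patient's share is 30% × $2,833 = $849.90. That would push OOP to $2,585, over the $2,500 cap, so patient pays $2,500 − $1,735.10 = $764.90. Plan pays $2,833 − $764.90 = $2,068.10.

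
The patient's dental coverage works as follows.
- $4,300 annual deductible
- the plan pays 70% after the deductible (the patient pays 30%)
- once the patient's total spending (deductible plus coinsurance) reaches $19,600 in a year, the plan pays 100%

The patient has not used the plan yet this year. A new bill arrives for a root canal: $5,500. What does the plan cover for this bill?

Deductible not yet touched, so the first $4,300 of the bill goes to the deductible.
That leaves $5,500 − $4,300 = $1,200 for coinsurance.
Patient's 30% share of $1,200 is $360.
That puts the patient's cost at $4,300 + $360 = $4,660 before any cap.
Cumulative spending $0 + $4,660 = $4,660 stays under the $19,600 maximum.
The plan picks up $5,500 − $4,660 = $840.

$840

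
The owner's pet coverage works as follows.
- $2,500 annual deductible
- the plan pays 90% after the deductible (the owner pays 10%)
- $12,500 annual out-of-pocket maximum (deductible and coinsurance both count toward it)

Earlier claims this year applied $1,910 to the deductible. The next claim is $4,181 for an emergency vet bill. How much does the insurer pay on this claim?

$3,231.90

Remaining deductible: $2,500 − $1,910 = $590.
That leaves $4,181 − $590 = $3,591 for coinsurance.
10% of $3,591 = $359.10 falls to the owner.
So the owner owes $590 + $359.10 = $949.10 before any cap.
Cumulative spending $1,910 + $949.10 = $2,859.10 stays under the $12,500 maximum.
Insurer pays the balance: $4,181 − $949.10 = $3,231.90.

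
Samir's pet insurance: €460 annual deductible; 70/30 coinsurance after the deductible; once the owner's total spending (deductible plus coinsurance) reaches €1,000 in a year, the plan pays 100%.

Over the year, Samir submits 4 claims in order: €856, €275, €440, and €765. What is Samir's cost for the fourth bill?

#1 (€856): deductible takes €460, €396 remains; owner's 30% is €118.80. Owner owes €578.80 (running OOP €578.80).
#2 (€275): deductible already satisfied, so owner's share is 30% × €275 = €82.50. Cost to owner: €82.50. OOP to date €661.30.
#3 (€440): 30% coinsurance on €440 = €132. Owner pays €132; OOP now €793.30.
#4 (€765): deductible already satisfied, so owner's share is 30% × €765 = €229.50. OOP would hit €1,022.80 > €1,000, so the cap limits the owner to €1,000 − €793.30 = €206.70.

€206.70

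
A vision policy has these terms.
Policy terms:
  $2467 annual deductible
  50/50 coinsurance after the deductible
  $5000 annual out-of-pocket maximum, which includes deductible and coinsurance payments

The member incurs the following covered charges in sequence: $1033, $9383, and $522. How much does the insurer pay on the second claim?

$5416

Claim 1 ($1033): fully absorbed by the deductible. Cost to member: $1033. OOP to date $1033. Plan pays $1033 − $1033 = $0.
Claim 2 ($9383): $1434 to deductible, leaving $7949; coinsurance $7949 × 50% = $3974.50. Deductible plus coinsurance: $1434 + $3974.50 = $5408.50. Adding that to $1033 gives $6441.50, past the $5000 cap; member pays only $5000 − $1033 = $3967. Plan pays $9383 − $3967 = $5416.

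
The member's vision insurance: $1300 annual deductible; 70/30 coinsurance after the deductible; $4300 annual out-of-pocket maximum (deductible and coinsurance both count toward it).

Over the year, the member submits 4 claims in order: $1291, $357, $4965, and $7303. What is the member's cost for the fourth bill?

#1 ($1291): all of it applies to the deductible. Member pays $1291; OOP now $1291.
#2 ($357): $9 to deductible, leaving $348; 30% of $348 = $104.40. Cost to member: $113.40. OOP to date $1404.40.
#3 ($4965): deductible already satisfied, so member's share is 30% × $4965 = $1489.50. Member owes $1489.50 (running OOP $2893.90).
#4 ($7303): 30% coinsurance on $7303 = $2190.90. OOP would hit $5084.80 > $4300, so the cap limits the member to $4300 − $2893.90 = $1406.10.

$1406.10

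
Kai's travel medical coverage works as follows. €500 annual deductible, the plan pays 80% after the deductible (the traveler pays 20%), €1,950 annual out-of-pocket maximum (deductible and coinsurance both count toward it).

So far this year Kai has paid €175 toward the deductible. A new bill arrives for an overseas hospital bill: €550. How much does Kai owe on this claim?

Deductible still to meet: €500 − €175 = €325.
That leaves €550 − €325 = €225 for coinsurance.
Traveler's 20% share of €225 is €45.
So the traveler owes €325 + €45 = €370 before any cap.
Total out-of-pocket so far would be €175 + €370 = €545, below the €1,950 cap — no reduction.

€370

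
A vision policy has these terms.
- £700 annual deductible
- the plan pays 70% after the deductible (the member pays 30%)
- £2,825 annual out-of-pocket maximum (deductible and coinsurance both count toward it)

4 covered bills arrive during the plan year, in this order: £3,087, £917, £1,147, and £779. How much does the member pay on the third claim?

#1 (£3,087): £700 finishes the deductible; £2,387 goes to coinsurance; member's 30% is £716.10. Cost to member: £1,416.10. OOP to date £1,416.10.
#2 (£917): deductible already satisfied, so member's share is 30% × £917 = £275.10. Member pays £275.10; OOP now £1,691.20.
#3 (£1,147): 30% coinsurance on £1,147 = £344.10. Member pays £344.10; OOP now £2,035.30.

£344.10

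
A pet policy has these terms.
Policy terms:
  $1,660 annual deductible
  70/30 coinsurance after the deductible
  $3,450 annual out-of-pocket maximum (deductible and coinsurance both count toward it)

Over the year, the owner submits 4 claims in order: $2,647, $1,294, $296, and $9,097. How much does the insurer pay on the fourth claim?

Claim 1 — $2,647: $1,660 finishes the deductible; $987 goes to coinsurance; owner's 30% is $296.10. Owner pays $1,956.10; OOP now $1,956.10. Insurer: $2,647 − $1,956.10 = $690.90.
Claim 2 — $1,294: 30% coinsurance on $1,294 = $388.20. Cost to owner: $388.20. OOP to date $2,344.30. Insurer: $1,294 − $388.20 = $905.80.
Claim 3 — $296: 30% coinsurance on $296 = $88.80. Cost to owner: $88.80. OOP to date $2,433.10. Plan pays $296 − $88.80 = $207.20.
Claim 4 — $9,097: deductible already satisfied, so owner's share is 30% × $9,097 = $2,729.10. That would push OOP to $5,162.20, over the $3,450 cap, so owner pays $3,450 − $2,433.10 = $1,016.90. Insurer: $9,097 − $1,016.90 = $8,080.10.

$8,080.10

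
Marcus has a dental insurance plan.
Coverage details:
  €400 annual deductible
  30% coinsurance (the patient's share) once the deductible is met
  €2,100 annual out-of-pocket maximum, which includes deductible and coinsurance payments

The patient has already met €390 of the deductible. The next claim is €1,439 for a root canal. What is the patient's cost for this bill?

Remaining deductible: €400 − €390 = €10.
The remaining €1,429 (= €1,439 − €10) moves to coinsurance.
Patient's 30% share of €1,429 is €428.70.
Patient responsibility before any cap: €10 + €428.70 = €438.70.
Cumulative spending €390 + €438.70 = €828.70 stays under the €2,100 maximum.

€438.70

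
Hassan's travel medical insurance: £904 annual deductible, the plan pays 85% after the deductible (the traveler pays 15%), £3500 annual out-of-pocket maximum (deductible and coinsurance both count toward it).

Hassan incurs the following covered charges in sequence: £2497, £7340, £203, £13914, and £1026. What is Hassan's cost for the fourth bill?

£1225.60

Bill 1, £2497: £904 finishes the deductible; £1593 goes to coinsurance; coinsurance £1593 × 15% = £238.95. Traveler owes £1142.95 (running OOP £1142.95).
Bill 2, £7340: deductible met; 15% of £7340 = £1101. Cost to traveler: £1101. OOP to date £2243.95.
Bill 3, £203: deductible met; 15% of £203 = £30.45. Traveler owes £30.45 (running OOP £2274.40).
Bill 4, £13914: deductible already satisfied, so traveler's share is 15% × £13914 = £2087.10. OOP would hit £4361.50 > £3500, so the cap limits the traveler to £3500 − £2274.40 = £1225.60.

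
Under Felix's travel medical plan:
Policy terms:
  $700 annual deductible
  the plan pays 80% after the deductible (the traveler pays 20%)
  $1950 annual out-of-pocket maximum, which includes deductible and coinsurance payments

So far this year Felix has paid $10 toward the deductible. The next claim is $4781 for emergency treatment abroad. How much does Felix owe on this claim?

$1508.20

Remaining deductible: $700 − $10 = $690.
That leaves $4781 − $690 = $4091 for coinsurance.
20% of $4091 = $818.20 falls to the traveler.
That puts the traveler's cost at $690 + $818.20 = $1508.20 before any cap.
Cumulative spending $10 + $1508.20 = $1518.20 stays under the $1950 maximum.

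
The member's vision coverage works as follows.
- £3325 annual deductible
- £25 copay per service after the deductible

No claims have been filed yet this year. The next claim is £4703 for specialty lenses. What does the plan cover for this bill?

£1353

Nothing has been paid toward the £3325 deductible, so the first £3325 of this charge is applied there.
That leaves £4703 − £3325 = £1378 for the copay.
Copay on this service: £25.
Member responsibility: £3325 + £25 = £3350.
The insurer covers the remainder: £4703 − £3350 = £1353.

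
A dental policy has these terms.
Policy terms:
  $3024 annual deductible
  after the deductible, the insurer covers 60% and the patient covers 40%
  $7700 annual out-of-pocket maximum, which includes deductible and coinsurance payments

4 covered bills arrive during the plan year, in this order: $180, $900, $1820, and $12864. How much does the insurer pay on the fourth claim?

Claim 1 — $180: all of it applies to the deductible. Patient owes $180 (running OOP $180). Insurer: $180 − $180 = $0.
Claim 2 — $900: fully absorbed by the deductible. Patient owes $900 (running OOP $1080). Plan pays $900 − $900 = $0.
Claim 3 — $1820: entire amount goes to the deductible. Patient pays $1820; OOP now $2900. Insurer: $1820 − $1820 = $0.
Claim 4 — $12864: $124 to deductible, leaving $12740; patient's 40% is $5096. Deductible plus coinsurance: $124 + $5096 = $5220. That would push OOP to $8120, over the $7700 cap, so patient pays $7700 − $2900 = $4800. Plan pays $12864 − $4800 = $8064.

$8064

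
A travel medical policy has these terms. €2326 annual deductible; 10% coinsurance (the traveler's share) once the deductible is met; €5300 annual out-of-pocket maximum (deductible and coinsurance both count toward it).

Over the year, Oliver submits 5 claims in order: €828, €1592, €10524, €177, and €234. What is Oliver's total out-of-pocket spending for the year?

€3428.90

Bill 1, €828: entire amount goes to the deductible. Traveler owes €828 (running OOP €828).
Bill 2, €1592: €1498 finishes the deductible; €94 goes to coinsurance; traveler's 10% is €9.40. Traveler owes €1507.40 (running OOP €2335.40).
Bill 3, €10524: deductible met; 10% of €10524 = €1052.40. Cost to traveler: €1052.40. OOP to date €3387.80.
Bill 4, €177: 10% coinsurance on €177 = €17.70. Traveler owes €17.70 (running OOP €3405.50).
Bill 5, €234: deductible already satisfied, so traveler's share is 10% × €234 = €23.40. Traveler pays €23.40; OOP now €3428.90.
Summing the traveler's payments: €828 + €1507.40 + €1052.40 + €17.70 + €23.40 = €3428.90.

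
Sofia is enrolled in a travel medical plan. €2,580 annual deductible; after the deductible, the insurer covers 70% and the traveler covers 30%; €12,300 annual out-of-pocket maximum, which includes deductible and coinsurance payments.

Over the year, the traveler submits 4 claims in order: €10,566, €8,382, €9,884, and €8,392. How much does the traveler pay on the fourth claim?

€1,844.40

Claim 1 (€10,566): €2,580 to deductible, leaving €7,986; traveler's 30% is €2,395.80. Traveler pays €4,975.80; OOP now €4,975.80.
Claim 2 (€8,382): deductible already satisfied, so traveler's share is 30% × €8,382 = €2,514.60. Cost to traveler: €2,514.60. OOP to date €7,490.40.
Claim 3 (€9,884): deductible already satisfied, so traveler's share is 30% × €9,884 = €2,965.20. Cost to traveler: €2,965.20. OOP to date €10,455.60.
Claim 4 (€8,392): 30% coinsurance on €8,392 = €2,517.60. That would push OOP to €12,973.20, over the €12,300 cap, so traveler pays €12,300 − €10,455.60 = €1,844.40.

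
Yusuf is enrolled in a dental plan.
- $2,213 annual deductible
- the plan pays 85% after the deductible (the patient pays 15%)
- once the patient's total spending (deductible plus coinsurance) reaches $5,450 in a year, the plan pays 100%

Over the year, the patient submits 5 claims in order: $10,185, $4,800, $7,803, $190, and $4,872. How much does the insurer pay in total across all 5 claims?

Claim 1 — $10,185: $2,213 to deductible, leaving $7,972; 15% of $7,972 = $1,195.80. Patient owes $3,408.80 (running OOP $3,408.80). Plan pays $10,185 − $3,408.80 = $6,776.20.
Claim 2 — $4,800: deductible already satisfied, so patient's share is 15% × $4,800 = $720. Patient owes $720 (running OOP $4,128.80). Plan pays $4,800 − $720 = $4,080.
Claim 3 — $7,803: deductible already satisfied, so patient's share is 15% × $7,803 = $1,170.45. Patient owes $1,170.45 (running OOP $5,299.25). Plan pays $7,803 − $1,170.45 = $6,632.55.
Claim 4 — $190: 15% coinsurance on $190 = $28.50. Cost to patient: $28.50. OOP to date $5,327.75. Insurer: $190 − $28.50 = $161.50.
Claim 5 — $4,872: deductible already satisfied, so patient's share is 15% × $4,872 = $730.80. Adding that to $5,327.75 gives $6,058.55, past the $5,450 cap; patient pays only $5,450 − $5,327.75 = $122.25. Insurer: $4,872 − $122.25 = $4,749.75.
Insurer total: $6,776.20 + $4,080 + $6,632.55 + $161.50 + $4,749.75 = $22,400.

$22,400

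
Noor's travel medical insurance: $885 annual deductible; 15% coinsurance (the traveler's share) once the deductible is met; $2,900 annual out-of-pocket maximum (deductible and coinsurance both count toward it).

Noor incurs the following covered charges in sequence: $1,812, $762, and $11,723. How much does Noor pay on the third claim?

Claim 1 — $1,812: $885 finishes the deductible; $927 goes to coinsurance; coinsurance $927 × 15% = $139.05. Cost to traveler: $1,024.05. OOP to date $1,024.05.
Claim 2 — $762: deductible met; 15% of $762 = $114.30. Traveler pays $114.30; OOP now $1,138.35.
Claim 3 — $11,723: deductible met; 15% of $11,723 = $1,758.45. Traveler owes $1,758.45 (running OOP $2,896.80).

$1,758.45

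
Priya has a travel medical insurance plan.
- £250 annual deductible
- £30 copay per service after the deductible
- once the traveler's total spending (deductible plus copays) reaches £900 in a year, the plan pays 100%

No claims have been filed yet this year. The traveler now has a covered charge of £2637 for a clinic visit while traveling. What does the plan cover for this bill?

Deductible not yet touched, so the first £250 of the bill goes to the deductible.
The remaining £2387 (= £2637 − £250) moves to the copay.
Copay on this service: £30.
Traveler responsibility before any cap: £250 + £30 = £280.
Total out-of-pocket so far would be £0 + £280 = £280, below the £900 cap — no reduction.
The insurer covers the remainder: £2637 − £280 = £2357.

£2357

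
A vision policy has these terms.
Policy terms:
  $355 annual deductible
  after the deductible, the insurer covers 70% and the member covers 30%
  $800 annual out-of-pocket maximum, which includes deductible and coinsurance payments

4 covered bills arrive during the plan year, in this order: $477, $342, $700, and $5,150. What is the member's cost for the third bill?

$210

Claim 1 ($477): $355 finishes the deductible; $122 goes to coinsurance; member's 30% is $36.60. Member owes $391.60 (running OOP $391.60).
Claim 2 ($342): 30% coinsurance on $342 = $102.60. Member pays $102.60; OOP now $494.20.
Claim 3 ($700): deductible already satisfied, so member's share is 30% × $700 = $210. Cost to member: $210. OOP to date $704.20.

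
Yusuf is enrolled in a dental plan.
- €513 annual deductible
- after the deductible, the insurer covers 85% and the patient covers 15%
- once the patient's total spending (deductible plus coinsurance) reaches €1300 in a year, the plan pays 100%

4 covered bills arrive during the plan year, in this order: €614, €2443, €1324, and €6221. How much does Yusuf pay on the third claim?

Claim 1 — €614: €513 finishes the deductible; €101 goes to coinsurance; 15% of €101 = €15.15. Patient pays €528.15; OOP now €528.15.
Claim 2 — €2443: deductible met; 15% of €2443 = €366.45. Cost to patient: €366.45. OOP to date €894.60.
Claim 3 — €1324: 15% coinsurance on €1324 = €198.60. Cost to patient: €198.60. OOP to date €1093.20.

€198.60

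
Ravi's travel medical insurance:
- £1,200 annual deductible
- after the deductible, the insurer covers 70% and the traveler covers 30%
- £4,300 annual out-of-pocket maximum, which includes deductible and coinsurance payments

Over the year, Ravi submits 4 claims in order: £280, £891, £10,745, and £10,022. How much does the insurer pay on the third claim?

Claim 1 — £280: all of it applies to the deductible. Traveler pays £280; OOP now £280. Plan pays £280 − £280 = £0.
Claim 2 — £891: all of it applies to the deductible. Traveler pays £891; OOP now £1,171. Insurer: £891 − £891 = £0.
Claim 3 — £10,745: deductible takes £29, £10,716 remains; 30% of £10,716 = £3,214.80. Together that's £29 + £3,214.80 = £3,243.80. Adding that to £1,171 gives £4,414.80, past the £4,300 cap; traveler pays only £4,300 − £1,171 = £3,129. Insurer: £10,745 − £3,129 = £7,616.

£7,616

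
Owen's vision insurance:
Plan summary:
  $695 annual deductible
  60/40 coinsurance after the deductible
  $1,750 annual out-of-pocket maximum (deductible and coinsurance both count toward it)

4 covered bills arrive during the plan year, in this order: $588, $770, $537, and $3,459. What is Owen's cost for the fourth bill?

Claim 1 ($588): fully absorbed by the deductible. Cost to member: $588. OOP to date $588.
Claim 2 ($770): deductible takes $107, $663 remains; coinsurance $663 × 40% = $265.20. Member owes $372.20 (running OOP $960.20).
Claim 3 ($537): 40% coinsurance on $537 = $214.80. Member owes $214.80 (running OOP $1,175).
Claim 4 ($3,459): deductible met; 40% of $3,459 = $1,383.60. OOP would hit $2,558.60 > $1,750, so the cap limits the member to $1,750 − $1,175 = $575.

$575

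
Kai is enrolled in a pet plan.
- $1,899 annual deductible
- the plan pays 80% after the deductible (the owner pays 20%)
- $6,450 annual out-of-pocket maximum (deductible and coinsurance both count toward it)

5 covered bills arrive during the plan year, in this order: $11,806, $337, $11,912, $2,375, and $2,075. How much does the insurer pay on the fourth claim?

Claim 1 — $11,806: deductible takes $1,899, $9,907 remains; coinsurance $9,907 × 20% = $1,981.40. Owner owes $3,880.40 (running OOP $3,880.40). Insurer: $11,806 − $3,880.40 = $7,925.60.
Claim 2 — $337: deductible met; 20% of $337 = $67.40. Owner owes $67.40 (running OOP $3,947.80). Plan pays $337 − $67.40 = $269.60.
Claim 3 — $11,912: 20% coinsurance on $11,912 = $2,382.40. Owner pays $2,382.40; OOP now $6,330.20. Plan pays $11,912 − $2,382.40 = $9,529.60.
Claim 4 — $2,375: deductible met; 20% of $2,375 = $475. OOP would hit $6,805.20 > $6,450, so the cap limits the owner to $6,450 − $6,330.20 = $119.80. Insurer: $2,375 − $119.80 = $2,255.20.

$2,255.20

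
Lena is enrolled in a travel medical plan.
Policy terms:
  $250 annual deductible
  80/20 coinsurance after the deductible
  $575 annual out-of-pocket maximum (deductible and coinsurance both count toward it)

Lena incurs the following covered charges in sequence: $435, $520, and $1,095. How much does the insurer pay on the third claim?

$911

Claim 1 ($435): $250 finishes the deductible; $185 goes to coinsurance; 20% of $185 = $37. Cost to traveler: $287. OOP to date $287. Plan pays $435 − $287 = $148.
Claim 2 ($520): deductible already satisfied, so traveler's share is 20% × $520 = $104. Traveler pays $104; OOP now $391. Insurer: $520 − $104 = $416.
Claim 3 ($1,095): 20% coinsurance on $1,095 = $219. OOP would hit $610 > $575, so the cap limits the traveler to $575 − $391 = $184. Plan pays $1,095 − $184 = $911.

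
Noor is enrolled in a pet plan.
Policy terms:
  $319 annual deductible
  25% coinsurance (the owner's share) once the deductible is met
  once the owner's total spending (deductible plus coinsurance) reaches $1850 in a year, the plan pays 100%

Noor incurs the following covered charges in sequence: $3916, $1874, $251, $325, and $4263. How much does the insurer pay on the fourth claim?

$243.75

Claim 1 — $3916: $319 finishes the deductible; $3597 goes to coinsurance; owner's 25% is $899.25. Cost to owner: $1218.25. OOP to date $1218.25. Insurer: $3916 − $1218.25 = $2697.75.
Claim 2 — $1874: deductible already satisfied, so owner's share is 25% × $1874 = $468.50. Owner owes $468.50 (running OOP $1686.75). Insurer: $1874 − $468.50 = $1405.50.
Claim 3 — $251: deductible met; 25% of $251 = $62.75. Cost to owner: $62.75. OOP to date $1749.50. Plan pays $251 − $62.75 = $188.25.
Claim 4 — $325: deductible met; 25% of $325 = $81.25. Owner owes $81.25 (running OOP $1830.75). Plan pays $325 − $81.25 = $243.75.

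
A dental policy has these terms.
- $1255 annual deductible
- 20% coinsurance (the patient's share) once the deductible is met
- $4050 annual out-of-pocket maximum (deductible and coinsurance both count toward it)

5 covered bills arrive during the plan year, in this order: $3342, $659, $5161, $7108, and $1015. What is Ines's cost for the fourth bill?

$1213.60

Claim 1 ($3342): $1255 finishes the deductible; $2087 goes to coinsurance; patient's 20% is $417.40. Patient owes $1672.40 (running OOP $1672.40).
Claim 2 ($659): 20% coinsurance on $659 = $131.80. Patient owes $131.80 (running OOP $1804.20).
Claim 3 ($5161): deductible met; 20% of $5161 = $1032.20. Patient owes $1032.20 (running OOP $2836.40).
Claim 4 ($7108): deductible already satisfied, so patient's share is 20% × $7108 = $1421.60. That would push OOP to $4258, over the $4050 cap, so patient pays $4050 − $2836.40 = $1213.60.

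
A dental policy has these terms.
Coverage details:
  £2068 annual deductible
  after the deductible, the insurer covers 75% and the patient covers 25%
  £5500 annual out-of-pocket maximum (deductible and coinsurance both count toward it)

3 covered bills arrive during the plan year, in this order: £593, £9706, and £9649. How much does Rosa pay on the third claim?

£1374.25

#1 (£593): fully absorbed by the deductible. Patient owes £593 (running OOP £593).
#2 (£9706): deductible takes £1475, £8231 remains; patient's 25% is £2057.75. Patient owes £3532.75 (running OOP £4125.75).
#3 (£9649): 25% coinsurance on £9649 = £2412.25. OOP would hit £6538 > £5500, so the cap limits the patient to £5500 − £4125.75 = £1374.25.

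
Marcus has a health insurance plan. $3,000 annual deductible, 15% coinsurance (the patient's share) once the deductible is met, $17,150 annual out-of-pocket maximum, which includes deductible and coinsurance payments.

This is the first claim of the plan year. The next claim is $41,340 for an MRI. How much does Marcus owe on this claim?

$8,751

Nothing has been paid toward the $3,000 deductible, so the first $3,000 of this charge is applied there.
That leaves $41,340 − $3,000 = $38,340 for coinsurance.
15% of $38,340 = $5,751 falls to the patient.
Patient responsibility before any cap: $3,000 + $5,751 = $8,751.
Total out-of-pocket so far would be $0 + $8,751 = $8,751, below the $17,150 cap — no reduction.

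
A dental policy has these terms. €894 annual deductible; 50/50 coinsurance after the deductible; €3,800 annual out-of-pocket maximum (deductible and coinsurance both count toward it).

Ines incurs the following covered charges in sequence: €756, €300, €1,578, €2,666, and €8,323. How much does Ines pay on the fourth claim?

#1 (€756): fully absorbed by the deductible. Cost to patient: €756. OOP to date €756.
#2 (€300): €138 to deductible, leaving €162; coinsurance €162 × 50% = €81. Cost to patient: €219. OOP to date €975.
#3 (€1,578): deductible met; 50% of €1,578 = €789. Cost to patient: €789. OOP to date €1,764.
#4 (€2,666): deductible met; 50% of €2,666 = €1,333. Patient pays €1,333; OOP now €3,097.

€1,333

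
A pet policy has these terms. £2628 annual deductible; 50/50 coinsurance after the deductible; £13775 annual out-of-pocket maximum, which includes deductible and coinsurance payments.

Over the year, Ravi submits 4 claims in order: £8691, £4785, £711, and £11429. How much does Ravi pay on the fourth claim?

£5367.50

#1 (£8691): £2628 finishes the deductible; £6063 goes to coinsurance; coinsurance £6063 × 50% = £3031.50. Cost to owner: £5659.50. OOP to date £5659.50.
#2 (£4785): deductible already satisfied, so owner's share is 50% × £4785 = £2392.50. Owner pays £2392.50; OOP now £8052.
#3 (£711): deductible already satisfied, so owner's share is 50% × £711 = £355.50. Cost to owner: £355.50. OOP to date £8407.50.
#4 (£11429): deductible already satisfied, so owner's share is 50% × £11429 = £5714.50. OOP would hit £14122 > £13775, so the cap limits the owner to £13775 − £8407.50 = £5367.50.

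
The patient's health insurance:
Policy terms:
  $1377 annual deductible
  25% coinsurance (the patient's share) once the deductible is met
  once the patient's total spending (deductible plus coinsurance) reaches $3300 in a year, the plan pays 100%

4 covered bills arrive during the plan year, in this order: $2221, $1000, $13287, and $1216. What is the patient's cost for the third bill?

$1462

#1 ($2221): deductible takes $1377, $844 remains; coinsurance $844 × 25% = $211. Patient pays $1588; OOP now $1588.
#2 ($1000): deductible met; 25% of $1000 = $250. Cost to patient: $250. OOP to date $1838.
#3 ($13287): deductible met; 25% of $13287 = $3321.75. That would push OOP to $5159.75, over the $3300 cap, so patient pays $3300 − $1838 = $1462.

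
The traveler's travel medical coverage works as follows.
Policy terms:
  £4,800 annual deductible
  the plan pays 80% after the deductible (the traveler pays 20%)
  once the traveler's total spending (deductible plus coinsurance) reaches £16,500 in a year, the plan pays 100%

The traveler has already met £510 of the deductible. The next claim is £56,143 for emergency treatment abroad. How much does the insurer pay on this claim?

£41,482.40

£510 of the £4,800 deductible is already met, leaving £4,290.
The remaining £51,853 (= £56,143 − £4,290) moves to coinsurance.
Coinsurance: £51,853 × 20% = £10,370.60.
So the traveler owes £4,290 + £10,370.60 = £14,660.60 before any cap.
Total out-of-pocket so far would be £510 + £14,660.60 = £15,170.60, below the £16,500 cap — no reduction.
The plan picks up £56,143 − £14,660.60 = £41,482.40.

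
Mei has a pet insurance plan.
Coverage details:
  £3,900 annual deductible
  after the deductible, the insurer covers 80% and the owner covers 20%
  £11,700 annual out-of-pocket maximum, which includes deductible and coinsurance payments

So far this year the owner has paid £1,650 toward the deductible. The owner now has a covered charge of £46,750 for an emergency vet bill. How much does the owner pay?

£10,050

Deductible still to meet: £3,900 − £1,650 = £2,250.
That leaves £46,750 − £2,250 = £44,500 for coinsurance.
Owner's 20% share of £44,500 is £8,900.
That puts the owner's cost at £2,250 + £8,900 = £11,150 before any cap.
Year-to-date out-of-pocket would reach £1,650 + £11,150 = £12,800, above the £11,700 maximum, so the owner pays only £11,700 − £1,650 = £10,050.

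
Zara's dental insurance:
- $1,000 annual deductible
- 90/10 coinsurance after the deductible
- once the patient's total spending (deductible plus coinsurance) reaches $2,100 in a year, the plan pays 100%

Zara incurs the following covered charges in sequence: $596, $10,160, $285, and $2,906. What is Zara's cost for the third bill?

$28.50

Claim 1 — $596: fully absorbed by the deductible. Cost to patient: $596. OOP to date $596.
Claim 2 — $10,160: $404 to deductible, leaving $9,756; 10% of $9,756 = $975.60. Patient owes $1,379.60 (running OOP $1,975.60).
Claim 3 — $285: deductible already satisfied, so patient's share is 10% × $285 = $28.50. Patient pays $28.50; OOP now $2,004.10.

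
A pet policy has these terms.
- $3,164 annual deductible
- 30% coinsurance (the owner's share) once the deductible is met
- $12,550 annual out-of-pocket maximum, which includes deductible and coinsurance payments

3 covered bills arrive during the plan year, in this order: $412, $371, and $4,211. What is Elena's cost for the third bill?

Claim 1 — $412: all of it applies to the deductible. Cost to owner: $412. OOP to date $412.
Claim 2 — $371: all of it applies to the deductible. Cost to owner: $371. OOP to date $783.
Claim 3 — $4,211: $2,381 finishes the deductible; $1,830 goes to coinsurance; owner's 30% is $549. Owner pays $2,930; OOP now $3,713.

$2,930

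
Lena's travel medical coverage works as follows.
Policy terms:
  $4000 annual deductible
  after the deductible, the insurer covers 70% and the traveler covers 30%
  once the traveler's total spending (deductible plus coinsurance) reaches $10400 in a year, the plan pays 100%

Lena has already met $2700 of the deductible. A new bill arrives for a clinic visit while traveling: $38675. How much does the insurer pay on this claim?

$30975

$2700 of the $4000 deductible is already met, leaving $1300.
After the $1300 deductible portion, $38675 − $1300 = $37375 is subject to coinsurance.
30% of $37375 = $11212.50 falls to the traveler.
That puts the traveler's cost at $1300 + $11212.50 = $12512.50 before any cap.
Year-to-date out-of-pocket would reach $2700 + $12512.50 = $15212.50, above the $10400 maximum, so the traveler pays only $10400 − $2700 = $7700.
The plan picks up $38675 − $7700 = $30975.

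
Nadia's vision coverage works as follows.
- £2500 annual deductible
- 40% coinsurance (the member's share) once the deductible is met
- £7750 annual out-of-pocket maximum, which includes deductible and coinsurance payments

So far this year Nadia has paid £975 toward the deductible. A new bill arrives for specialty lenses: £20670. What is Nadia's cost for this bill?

£6775

Deductible still to meet: £2500 − £975 = £1525.
After the £1525 deductible portion, £20670 − £1525 = £19145 is subject to coinsurance.
Member's 40% share of £19145 is £7658.
That puts the member's cost at £1525 + £7658 = £9183 before any cap.
Adding £9183 to the £975 already spent would give £10158, which exceeds the £7750 cap; the member pays just £7750 − £975 = £6775.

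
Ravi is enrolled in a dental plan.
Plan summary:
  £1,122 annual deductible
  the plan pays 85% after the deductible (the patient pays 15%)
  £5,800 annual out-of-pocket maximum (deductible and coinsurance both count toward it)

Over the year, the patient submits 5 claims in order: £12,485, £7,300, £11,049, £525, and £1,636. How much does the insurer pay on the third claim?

Claim 1 (£12,485): deductible takes £1,122, £11,363 remains; 15% of £11,363 = £1,704.45. Cost to patient: £2,826.45. OOP to date £2,826.45. Insurer: £12,485 − £2,826.45 = £9,658.55.
Claim 2 (£7,300): 15% coinsurance on £7,300 = £1,095. Cost to patient: £1,095. OOP to date £3,921.45. Plan pays £7,300 − £1,095 = £6,205.
Claim 3 (£11,049): 15% coinsurance on £11,049 = £1,657.35. Patient pays £1,657.35; OOP now £5,578.80. Plan pays £11,049 − £1,657.35 = £9,391.65.

£9,391.65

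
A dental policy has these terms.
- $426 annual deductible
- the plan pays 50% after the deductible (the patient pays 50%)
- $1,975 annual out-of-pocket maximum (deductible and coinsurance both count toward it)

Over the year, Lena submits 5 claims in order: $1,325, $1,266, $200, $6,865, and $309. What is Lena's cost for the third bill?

#1 ($1,325): $426 to deductible, leaving $899; coinsurance $899 × 50% = $449.50. Patient owes $875.50 (running OOP $875.50).
#2 ($1,266): deductible already satisfied, so patient's share is 50% × $1,266 = $633. Patient pays $633; OOP now $1,508.50.
#3 ($200): deductible already satisfied, so patient's share is 50% × $200 = $100. Cost to patient: $100. OOP to date $1,608.50.

$100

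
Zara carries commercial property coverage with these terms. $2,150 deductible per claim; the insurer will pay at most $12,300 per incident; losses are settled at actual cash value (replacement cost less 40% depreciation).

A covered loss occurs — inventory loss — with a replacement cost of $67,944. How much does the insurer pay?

Actual cash value after 40% depreciation: $67,944 × 60% = $40,766.40.
Less the $2,150 deductible: $40,766.40 − $2,150 = $38,616.40.
Since $38,616.40 > $12,300, the payout is capped at $12,300.

$12,300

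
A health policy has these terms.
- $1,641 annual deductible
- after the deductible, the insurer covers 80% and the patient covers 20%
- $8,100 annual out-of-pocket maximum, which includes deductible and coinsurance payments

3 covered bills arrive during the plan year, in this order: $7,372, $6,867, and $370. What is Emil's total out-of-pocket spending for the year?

#1 ($7,372): deductible takes $1,641, $5,731 remains; 20% of $5,731 = $1,146.20. Patient pays $2,787.20; OOP now $2,787.20.
#2 ($6,867): deductible met; 20% of $6,867 = $1,373.40. Patient owes $1,373.40 (running OOP $4,160.60).
#3 ($370): deductible already satisfied, so patient's share is 20% × $370 = $74. Patient owes $74 (running OOP $4,234.60).
Total paid by the patient: $2,787.20 + $1,373.40 + $74 = $4,234.60.

$4,234.60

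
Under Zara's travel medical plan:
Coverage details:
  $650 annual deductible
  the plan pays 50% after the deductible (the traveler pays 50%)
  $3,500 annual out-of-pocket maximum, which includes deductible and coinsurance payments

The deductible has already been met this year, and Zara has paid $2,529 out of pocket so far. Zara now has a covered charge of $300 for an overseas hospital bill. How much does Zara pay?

With the deductible met, the entire $300 is subject to coinsurance.
50% of $300 = $150 falls to the traveler.
Cumulative spending $2,529 + $150 = $2,679 stays under the $3,500 maximum.

$150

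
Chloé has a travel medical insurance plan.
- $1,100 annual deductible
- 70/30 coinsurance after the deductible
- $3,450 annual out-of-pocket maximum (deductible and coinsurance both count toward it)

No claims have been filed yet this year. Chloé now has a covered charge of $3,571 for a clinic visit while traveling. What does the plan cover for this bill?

Nothing has been paid toward the $1,100 deductible, so the first $1,100 of this charge is applied there.
The remaining $2,471 (= $3,571 − $1,100) moves to coinsurance.
Coinsurance: $2,471 × 30% = $741.30.
So the traveler owes $1,100 + $741.30 = $1,841.30 before any cap.
Year-to-date out-of-pocket becomes $0 + $1,841.30 = $1,841.30, still under the $3,450 maximum, so no cap applies.
The plan picks up $3,571 − $1,841.30 = $1,729.70.

$1,729.70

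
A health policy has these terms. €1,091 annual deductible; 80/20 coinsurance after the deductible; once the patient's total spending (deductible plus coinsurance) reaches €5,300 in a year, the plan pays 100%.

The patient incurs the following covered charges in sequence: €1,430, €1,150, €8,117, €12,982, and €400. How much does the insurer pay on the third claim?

Bill 1, €1,430: deductible takes €1,091, €339 remains; patient's 20% is €67.80. Patient owes €1,158.80 (running OOP €1,158.80). Insurer: €1,430 − €1,158.80 = €271.20.
Bill 2, €1,150: deductible met; 20% of €1,150 = €230. Patient pays €230; OOP now €1,388.80. Insurer: €1,150 − €230 = €920.
Bill 3, €8,117: deductible already satisfied, so patient's share is 20% × €8,117 = €1,623.40. Cost to patient: €1,623.40. OOP to date €3,012.20. Insurer: €8,117 − €1,623.40 = €6,493.60.

€6,493.60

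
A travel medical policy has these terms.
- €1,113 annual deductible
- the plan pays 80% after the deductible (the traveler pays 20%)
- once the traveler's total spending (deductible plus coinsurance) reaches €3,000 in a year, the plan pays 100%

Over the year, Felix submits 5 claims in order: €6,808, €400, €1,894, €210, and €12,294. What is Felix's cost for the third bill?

€378.80

Bill 1, €6,808: deductible takes €1,113, €5,695 remains; 20% of €5,695 = €1,139. Traveler owes €2,252 (running OOP €2,252).
Bill 2, €400: 20% coinsurance on €400 = €80. Cost to traveler: €80. OOP to date €2,332.
Bill 3, €1,894: deductible already satisfied, so traveler's share is 20% × €1,894 = €378.80. Cost to traveler: €378.80. OOP to date €2,710.80.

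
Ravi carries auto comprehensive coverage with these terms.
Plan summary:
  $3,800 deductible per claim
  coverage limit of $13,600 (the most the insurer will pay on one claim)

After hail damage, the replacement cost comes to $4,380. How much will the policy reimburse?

$580

Less the $3,800 deductible: $4,380 − $3,800 = $580.
$580 ≤ $13,600, so the limit doesn't bind; insurer pays $580.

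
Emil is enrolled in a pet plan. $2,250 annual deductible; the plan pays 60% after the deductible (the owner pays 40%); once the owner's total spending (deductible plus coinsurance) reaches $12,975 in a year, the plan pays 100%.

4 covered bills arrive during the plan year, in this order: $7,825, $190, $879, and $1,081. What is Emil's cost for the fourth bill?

$432.40

#1 ($7,825): deductible takes $2,250, $5,575 remains; coinsurance $5,575 × 40% = $2,230. Cost to owner: $4,480. OOP to date $4,480.
#2 ($190): deductible already satisfied, so owner's share is 40% × $190 = $76. Cost to owner: $76. OOP to date $4,556.
#3 ($879): deductible already satisfied, so owner's share is 40% × $879 = $351.60. Cost to owner: $351.60. OOP to date $4,907.60.
#4 ($1,081): deductible met; 40% of $1,081 = $432.40. Owner pays $432.40; OOP now $5,340.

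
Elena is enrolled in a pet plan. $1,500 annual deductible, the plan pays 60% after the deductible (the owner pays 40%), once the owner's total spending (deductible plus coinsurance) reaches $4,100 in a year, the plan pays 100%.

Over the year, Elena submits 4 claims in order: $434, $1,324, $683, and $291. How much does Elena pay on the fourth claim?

Claim 1 ($434): entire amount goes to the deductible. Owner owes $434 (running OOP $434).
Claim 2 ($1,324): deductible takes $1,066, $258 remains; 40% of $258 = $103.20. Cost to owner: $1,169.20. OOP to date $1,603.20.
Claim 3 ($683): deductible met; 40% of $683 = $273.20. Cost to owner: $273.20. OOP to date $1,876.40.
Claim 4 ($291): 40% coinsurance on $291 = $116.40. Owner owes $116.40 (running OOP $1,992.80).

$116.40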